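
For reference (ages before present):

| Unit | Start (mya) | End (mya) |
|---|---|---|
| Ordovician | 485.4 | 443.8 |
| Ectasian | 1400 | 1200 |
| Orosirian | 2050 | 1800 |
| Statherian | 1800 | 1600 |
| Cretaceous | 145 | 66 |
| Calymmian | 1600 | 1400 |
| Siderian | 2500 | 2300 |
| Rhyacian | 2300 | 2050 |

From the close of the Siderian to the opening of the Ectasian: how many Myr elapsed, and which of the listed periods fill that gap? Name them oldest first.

The Siderian closes at 2300 Ma and the Ectasian opens at 1400 Ma, so the interval is 2300 − 1400 = 900 Myr.
A period fits inside if it starts at or after 2300 Ma and ends at or before 1400 Ma; oldest first that gives Rhyacian, Orosirian, Statherian, Calymmian.

900 million years; Rhyacian, Orosirian, Statherian, Calymmian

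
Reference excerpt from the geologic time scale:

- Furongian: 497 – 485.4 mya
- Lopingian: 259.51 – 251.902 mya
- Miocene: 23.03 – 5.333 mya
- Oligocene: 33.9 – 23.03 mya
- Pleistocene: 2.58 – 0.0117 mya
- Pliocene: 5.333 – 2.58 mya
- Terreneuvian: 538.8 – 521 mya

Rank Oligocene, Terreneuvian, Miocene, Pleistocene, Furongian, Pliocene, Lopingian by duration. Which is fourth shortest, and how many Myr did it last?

Durations: Oligocene 10.87; Terreneuvian 17.8; Miocene 17.697; Pleistocene 2.5683; Furongian 11.6; Pliocene 2.753; Lopingian 7.608 Myr.
Sorted shortest-first: Pleistocene (2.5683), Pliocene (2.753), Lopingian (7.608), Oligocene (10.87), Furongian (11.6), Miocene (17.697), Terreneuvian (17.8).
The fourth shortest is Oligocene at 10.87 Myr.

Oligocene, 10.87 million years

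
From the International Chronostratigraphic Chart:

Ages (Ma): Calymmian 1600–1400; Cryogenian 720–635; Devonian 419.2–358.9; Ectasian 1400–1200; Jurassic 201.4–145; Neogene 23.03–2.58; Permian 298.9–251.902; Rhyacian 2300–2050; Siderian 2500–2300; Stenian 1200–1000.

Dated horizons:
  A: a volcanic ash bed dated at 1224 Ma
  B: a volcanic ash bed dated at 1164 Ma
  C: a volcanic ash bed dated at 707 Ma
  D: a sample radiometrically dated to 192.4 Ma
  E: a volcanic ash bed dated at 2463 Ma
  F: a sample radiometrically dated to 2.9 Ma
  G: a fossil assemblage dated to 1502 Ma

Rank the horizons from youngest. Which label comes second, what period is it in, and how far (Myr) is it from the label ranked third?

Smaller Ma means younger, so youngest first: F 2.9 < D 192.4 < C 707 < B 1164 < A 1224 < G 1502 < E 2463.
Counting 2 along gives D (192.4 Ma); the excerpt puts that inside the Jurassic, 201.4–145 Ma.
Next in line is C (707 Ma), and 707 − 192.4 = 514.6 Myr.

D, in the Jurassic; 514.6 million years to C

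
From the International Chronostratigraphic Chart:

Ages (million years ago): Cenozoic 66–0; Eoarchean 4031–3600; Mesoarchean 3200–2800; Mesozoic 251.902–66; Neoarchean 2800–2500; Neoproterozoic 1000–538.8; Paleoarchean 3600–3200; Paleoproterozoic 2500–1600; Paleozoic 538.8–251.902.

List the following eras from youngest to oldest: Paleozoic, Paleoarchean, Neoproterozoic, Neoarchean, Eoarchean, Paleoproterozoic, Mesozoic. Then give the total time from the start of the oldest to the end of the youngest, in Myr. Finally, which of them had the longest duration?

Start ages (Ma): Eoarchean 4031, Paleoarchean 3600, Neoarchean 2800, Paleoproterozoic 2500, Neoproterozoic 1000, Paleozoic 538.8, Mesozoic 251.902.
Ordered youngest to oldest: Mesozoic, Paleozoic, Neoproterozoic, Paleoproterozoic, Neoarchean, Paleoarchean, Eoarchean.
Span = 4031 − 66 = 3965 Myr.
Durations: Paleozoic 286.898, Paleoarchean 400, Neoarchean 300, Mesozoic 185.902, Eoarchean 431, Neoproterozoic 461.2, Paleoproterozoic 900 → longest is Paleoproterozoic (900 Myr).

Mesozoic, Paleozoic, Neoproterozoic, Paleoproterozoic, Neoarchean, Paleoarchean, Eoarchean; total span 3965 Myr; longest is Paleoproterozoic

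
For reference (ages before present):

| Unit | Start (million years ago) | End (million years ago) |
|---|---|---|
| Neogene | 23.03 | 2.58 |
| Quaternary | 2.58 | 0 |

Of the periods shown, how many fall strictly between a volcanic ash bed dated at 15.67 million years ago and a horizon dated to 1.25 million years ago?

0

Checking each listed span, none has both start < 15.67 Ma and end > 1.25 Ma — every period straddles one of the two dates or lies outside them — so the count is 0.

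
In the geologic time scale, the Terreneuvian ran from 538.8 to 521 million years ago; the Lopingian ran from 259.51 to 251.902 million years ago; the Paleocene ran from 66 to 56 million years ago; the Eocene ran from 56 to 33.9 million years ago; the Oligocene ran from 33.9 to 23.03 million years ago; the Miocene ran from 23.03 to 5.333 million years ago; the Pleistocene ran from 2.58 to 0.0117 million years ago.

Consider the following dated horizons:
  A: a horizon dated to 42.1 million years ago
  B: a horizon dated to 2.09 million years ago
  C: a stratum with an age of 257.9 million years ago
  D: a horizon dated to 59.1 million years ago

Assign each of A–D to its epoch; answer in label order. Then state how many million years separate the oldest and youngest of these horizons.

A — Eocene; B — Pleistocene; C — Lopingian; D — Paleocene; span 255.81 million years

A: 42.1 Ma lies in 56–33.9 Ma, so Eocene.
B: 2.09 Ma lies in 2.58–0.0117 Ma, so Pleistocene.
C: 257.9 Ma lies in 259.51–251.902 Ma, so Lopingian.
D: 59.1 Ma lies in 66–56 Ma, so Paleocene.
Oldest = 257.9 Ma, youngest = 2.09 Ma → span 255.81 Myr.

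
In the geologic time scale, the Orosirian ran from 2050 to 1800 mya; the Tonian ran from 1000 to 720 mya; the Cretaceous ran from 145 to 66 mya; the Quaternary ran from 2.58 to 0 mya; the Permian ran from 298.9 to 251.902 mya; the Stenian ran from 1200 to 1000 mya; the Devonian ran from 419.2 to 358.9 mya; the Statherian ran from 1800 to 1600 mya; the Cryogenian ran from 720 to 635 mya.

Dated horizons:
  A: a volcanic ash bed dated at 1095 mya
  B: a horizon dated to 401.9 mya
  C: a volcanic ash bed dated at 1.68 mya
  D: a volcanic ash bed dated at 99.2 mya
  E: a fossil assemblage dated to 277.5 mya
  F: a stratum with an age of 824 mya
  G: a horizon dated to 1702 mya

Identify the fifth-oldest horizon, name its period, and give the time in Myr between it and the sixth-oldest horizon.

Sorted oldest-first by Ma: G (1702), A (1095), F (824), B (401.9), E (277.5), D (99.2), C (1.68).
The fifth oldest is E at 277.5 Ma, which lies in 298.9–251.902 Ma: the Permian.
The sixth oldest is D at 99.2 Ma; separation = |277.5 − 99.2| = 178.3 Myr.

E, in the Permian; 178.3 million years to D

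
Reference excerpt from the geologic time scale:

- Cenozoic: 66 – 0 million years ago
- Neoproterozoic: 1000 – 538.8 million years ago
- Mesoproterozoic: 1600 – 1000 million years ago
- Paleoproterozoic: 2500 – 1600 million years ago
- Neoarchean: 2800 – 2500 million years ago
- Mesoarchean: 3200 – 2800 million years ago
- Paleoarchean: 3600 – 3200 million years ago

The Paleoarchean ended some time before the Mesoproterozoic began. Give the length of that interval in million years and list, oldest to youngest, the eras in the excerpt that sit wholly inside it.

1600 million years; Mesoarchean, Neoarchean, Paleoproterozoic

End of Paleoarchean = 3200 Ma; start of Mesoproterozoic = 1600 Ma.
Gap = 3200 − 1600 = 1600 Myr.
Eras wholly inside 3200–1600 Ma: Mesoarchean (3200–2800), Neoarchean (2800–2500), Paleoproterozoic (2500–1600).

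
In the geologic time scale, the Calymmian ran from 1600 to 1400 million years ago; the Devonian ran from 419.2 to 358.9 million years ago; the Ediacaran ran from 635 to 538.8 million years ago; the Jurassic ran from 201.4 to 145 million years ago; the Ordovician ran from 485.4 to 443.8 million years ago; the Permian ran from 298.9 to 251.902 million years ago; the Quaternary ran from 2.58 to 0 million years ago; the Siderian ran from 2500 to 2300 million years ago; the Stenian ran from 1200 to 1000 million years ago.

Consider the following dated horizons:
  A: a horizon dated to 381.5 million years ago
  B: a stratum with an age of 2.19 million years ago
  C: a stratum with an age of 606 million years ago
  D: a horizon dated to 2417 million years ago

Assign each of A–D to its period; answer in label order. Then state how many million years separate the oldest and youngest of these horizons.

A: 381.5 Ma lies in 419.2–358.9 Ma, so Devonian.
B: 2.19 Ma lies in 2.58–0 Ma, so Quaternary.
C: 606 Ma lies in 635–538.8 Ma, so Ediacaran.
D: 2417 Ma lies in 2500–2300 Ma, so Siderian.
Oldest = 2417 Ma, youngest = 2.19 Ma → span 2414.81 Myr.

A — Devonian; B — Quaternary; C — Ediacaran; D — Siderian; span 2414.81 million years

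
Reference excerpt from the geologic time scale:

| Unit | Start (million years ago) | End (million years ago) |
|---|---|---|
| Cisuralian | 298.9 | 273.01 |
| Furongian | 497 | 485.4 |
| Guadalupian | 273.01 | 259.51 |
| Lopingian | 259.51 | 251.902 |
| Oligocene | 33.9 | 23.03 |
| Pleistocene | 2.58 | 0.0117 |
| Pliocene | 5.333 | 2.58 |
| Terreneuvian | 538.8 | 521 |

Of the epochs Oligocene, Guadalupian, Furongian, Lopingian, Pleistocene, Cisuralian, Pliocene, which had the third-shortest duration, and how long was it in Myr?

Durations: Oligocene 10.87; Guadalupian 13.5; Furongian 11.6; Lopingian 7.608; Pleistocene 2.5683; Cisuralian 25.89; Pliocene 2.753 Myr.
Sorted shortest-first: Pleistocene (2.5683), Pliocene (2.753), Lopingian (7.608), Oligocene (10.87), Furongian (11.6), Guadalupian (13.5), Cisuralian (25.89).
The third shortest is Lopingian at 7.608 Myr.

Lopingian, 7.608 million years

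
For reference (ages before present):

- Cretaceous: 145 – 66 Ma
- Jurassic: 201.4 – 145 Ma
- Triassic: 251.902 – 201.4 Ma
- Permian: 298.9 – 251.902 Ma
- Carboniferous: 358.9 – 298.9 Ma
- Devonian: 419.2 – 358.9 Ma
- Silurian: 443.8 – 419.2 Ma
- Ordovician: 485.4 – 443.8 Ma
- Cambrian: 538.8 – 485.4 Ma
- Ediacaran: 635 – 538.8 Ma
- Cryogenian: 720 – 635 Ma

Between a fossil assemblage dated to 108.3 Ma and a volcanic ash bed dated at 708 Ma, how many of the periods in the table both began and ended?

708 Ma sits inside the Cryogenian (720–635) and 108.3 Ma inside the Cretaceous (145–66); neither of those is wholly between the two dates.
The listed periods lying completely between them are Ediacaran, Cambrian, Ordovician, Silurian, Devonian, Carboniferous, Permian, Triassic, Jurassic — 9 in all.

9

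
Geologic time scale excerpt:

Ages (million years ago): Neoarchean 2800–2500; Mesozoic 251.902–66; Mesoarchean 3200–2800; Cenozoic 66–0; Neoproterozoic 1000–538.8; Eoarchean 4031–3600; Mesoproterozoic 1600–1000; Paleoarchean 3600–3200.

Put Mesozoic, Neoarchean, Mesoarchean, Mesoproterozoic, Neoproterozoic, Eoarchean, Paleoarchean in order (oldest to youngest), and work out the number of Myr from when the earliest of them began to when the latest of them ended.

Start ages (Ma): Eoarchean 4031, Paleoarchean 3600, Mesoarchean 3200, Neoarchean 2800, Mesoproterozoic 1600, Neoproterozoic 1000, Mesozoic 251.902.
Ordered oldest to youngest: Eoarchean, Paleoarchean, Mesoarchean, Neoarchean, Mesoproterozoic, Neoproterozoic, Mesozoic.
Span = 4031 − 66 = 3965 Myr.

Eoarchean, Paleoarchean, Mesoarchean, Neoarchean, Mesoproterozoic, Neoproterozoic, Mesozoic; total span 3965 Myr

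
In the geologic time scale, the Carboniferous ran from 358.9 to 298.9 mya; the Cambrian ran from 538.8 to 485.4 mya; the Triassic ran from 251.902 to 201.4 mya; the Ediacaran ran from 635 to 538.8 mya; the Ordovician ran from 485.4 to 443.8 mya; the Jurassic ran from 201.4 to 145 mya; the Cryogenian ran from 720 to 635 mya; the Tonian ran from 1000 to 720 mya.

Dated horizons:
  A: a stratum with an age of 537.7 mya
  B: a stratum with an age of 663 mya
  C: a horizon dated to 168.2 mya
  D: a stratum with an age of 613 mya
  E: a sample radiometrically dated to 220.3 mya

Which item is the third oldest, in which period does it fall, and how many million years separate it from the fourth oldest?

Sorted oldest-first by Ma: B (663), D (613), A (537.7), E (220.3), C (168.2).
The third oldest is A at 537.7 Ma, which lies in 538.8–485.4 Ma: the Cambrian.
The fourth oldest is E at 220.3 Ma; separation = |537.7 − 220.3| = 317.4 Myr.

A, in the Cambrian; 317.4 million years to E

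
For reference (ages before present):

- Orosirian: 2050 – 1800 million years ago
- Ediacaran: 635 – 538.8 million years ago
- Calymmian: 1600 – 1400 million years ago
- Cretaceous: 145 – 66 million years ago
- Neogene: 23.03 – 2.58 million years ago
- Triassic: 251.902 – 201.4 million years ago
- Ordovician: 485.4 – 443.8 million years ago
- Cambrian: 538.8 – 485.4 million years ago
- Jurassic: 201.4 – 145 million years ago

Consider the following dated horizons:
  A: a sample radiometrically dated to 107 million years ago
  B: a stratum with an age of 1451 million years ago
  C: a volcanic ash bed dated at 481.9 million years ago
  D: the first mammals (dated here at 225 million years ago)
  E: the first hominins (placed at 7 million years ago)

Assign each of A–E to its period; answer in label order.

A: 107 Ma lies in 145–66 Ma, so Cretaceous.
B: 1451 Ma lies in 1600–1400 Ma, so Calymmian.
C: 481.9 Ma lies in 485.4–443.8 Ma, so Ordovician.
D: 225 Ma lies in 251.902–201.4 Ma, so Triassic.
E: 7 Ma lies in 23.03–2.58 Ma, so Neogene.

A — Cretaceous; B — Calymmian; C — Ordovician; D — Triassic; E — Neogene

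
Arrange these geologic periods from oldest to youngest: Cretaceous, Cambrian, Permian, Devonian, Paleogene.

Cambrian, Devonian, Permian, Cretaceous, Paleogene

Era membership (oldest first within each) — Paleozoic: Cambrian, Devonian, Permian; Mesozoic: Cretaceous; Cenozoic: Paleogene. Paleozoic precedes Mesozoic, which precedes Cenozoic. Concatenating the groups in that era order gives oldest to youngest directly.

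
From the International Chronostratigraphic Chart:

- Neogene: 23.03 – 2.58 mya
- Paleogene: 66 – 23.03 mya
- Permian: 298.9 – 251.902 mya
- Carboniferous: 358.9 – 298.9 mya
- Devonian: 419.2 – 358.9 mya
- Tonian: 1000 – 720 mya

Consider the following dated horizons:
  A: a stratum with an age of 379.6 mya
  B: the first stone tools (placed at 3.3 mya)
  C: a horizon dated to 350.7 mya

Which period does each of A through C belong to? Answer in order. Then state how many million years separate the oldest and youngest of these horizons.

A: 379.6 Ma lies in 419.2–358.9 Ma, so Devonian.
B: 3.3 Ma lies in 23.03–2.58 Ma, so Neogene.
C: 350.7 Ma lies in 358.9–298.9 Ma, so Carboniferous.
Oldest = 379.6 Ma, youngest = 3.3 Ma → span 376.3 Myr.

A — Devonian; B — Neogene; C — Carboniferous; span 376.3 million years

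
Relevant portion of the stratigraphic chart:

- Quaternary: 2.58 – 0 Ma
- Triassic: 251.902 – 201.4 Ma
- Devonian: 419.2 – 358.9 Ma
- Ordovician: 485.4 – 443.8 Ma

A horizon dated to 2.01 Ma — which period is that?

Quaternary

2.01 Ma lies between 2.58 and 0 Ma, so it falls in the Quaternary.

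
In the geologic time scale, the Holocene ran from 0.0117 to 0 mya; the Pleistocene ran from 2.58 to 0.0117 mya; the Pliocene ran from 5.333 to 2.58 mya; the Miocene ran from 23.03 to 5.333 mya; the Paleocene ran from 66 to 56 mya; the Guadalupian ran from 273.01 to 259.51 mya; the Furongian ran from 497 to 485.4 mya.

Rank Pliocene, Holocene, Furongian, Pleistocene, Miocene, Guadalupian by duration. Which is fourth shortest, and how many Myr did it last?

Furongian, 11.6 million years

Start − end for each: Pliocene 5.333 − 2.58 = 2.753; Holocene 0.0117 − 0 = 0.0117; Furongian 497 − 485.4 = 11.6; Pleistocene 2.58 − 0.0117 = 2.5683; Miocene 23.03 − 5.333 = 17.697; Guadalupian 273.01 − 259.51 = 13.5.
Ranking these from shortest: Holocene < Pleistocene < Pliocene < Furongian < Guadalupian < Miocene.
Position 4 in that ranking is Furongian, which lasted 11.6 Myr.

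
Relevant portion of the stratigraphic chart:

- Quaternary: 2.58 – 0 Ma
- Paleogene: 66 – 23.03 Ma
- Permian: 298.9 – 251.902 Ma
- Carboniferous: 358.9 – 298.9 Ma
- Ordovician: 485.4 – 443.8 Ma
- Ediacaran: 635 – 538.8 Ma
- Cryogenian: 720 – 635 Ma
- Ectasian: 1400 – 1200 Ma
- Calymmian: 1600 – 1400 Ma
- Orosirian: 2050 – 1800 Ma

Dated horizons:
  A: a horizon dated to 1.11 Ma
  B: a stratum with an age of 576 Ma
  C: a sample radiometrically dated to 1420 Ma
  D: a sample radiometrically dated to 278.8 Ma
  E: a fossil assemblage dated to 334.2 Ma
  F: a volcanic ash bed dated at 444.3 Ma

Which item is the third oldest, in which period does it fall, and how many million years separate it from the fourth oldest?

Larger Ma means older, so oldest first: C 1420 > B 576 > F 444.3 > E 334.2 > D 278.8 > A 1.11.
Counting 3 along gives F (444.3 Ma); the excerpt puts that inside the Ordovician, 485.4–443.8 Ma.
Next in line is E (334.2 Ma), and 444.3 − 334.2 = 110.1 Myr.

F, in the Ordovician; 110.1 million years to E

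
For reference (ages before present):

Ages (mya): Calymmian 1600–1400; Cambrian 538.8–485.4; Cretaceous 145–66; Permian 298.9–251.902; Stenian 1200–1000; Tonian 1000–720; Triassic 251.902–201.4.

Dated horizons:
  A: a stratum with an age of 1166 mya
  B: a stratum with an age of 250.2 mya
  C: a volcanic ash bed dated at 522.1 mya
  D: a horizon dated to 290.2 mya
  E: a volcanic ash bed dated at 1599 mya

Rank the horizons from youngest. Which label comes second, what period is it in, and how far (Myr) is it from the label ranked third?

D, in the Permian; 231.9 million years to C

Smaller Ma means younger, so youngest first: B 250.2 < D 290.2 < C 522.1 < A 1166 < E 1599.
Counting 2 along gives D (290.2 Ma); the excerpt puts that inside the Permian, 298.9–251.902 Ma.
Next in line is C (522.1 Ma), and 522.1 − 290.2 = 231.9 Myr.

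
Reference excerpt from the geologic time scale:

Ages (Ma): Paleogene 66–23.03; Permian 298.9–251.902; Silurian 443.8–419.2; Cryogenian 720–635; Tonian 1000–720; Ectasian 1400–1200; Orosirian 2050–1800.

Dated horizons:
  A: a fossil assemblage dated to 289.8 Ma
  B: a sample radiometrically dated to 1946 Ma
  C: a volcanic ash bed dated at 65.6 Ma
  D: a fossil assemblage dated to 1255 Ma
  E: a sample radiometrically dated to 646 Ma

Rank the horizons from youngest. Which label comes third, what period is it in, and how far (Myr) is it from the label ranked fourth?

E, in the Cryogenian; 609 million years to D

Sorted youngest-first by Ma: C (65.6), A (289.8), E (646), D (1255), B (1946).
The third youngest is E at 646 Ma, which lies in 720–635 Ma: the Cryogenian.
The fourth youngest is D at 1255 Ma; separation = |646 − 1255| = 609 Myr.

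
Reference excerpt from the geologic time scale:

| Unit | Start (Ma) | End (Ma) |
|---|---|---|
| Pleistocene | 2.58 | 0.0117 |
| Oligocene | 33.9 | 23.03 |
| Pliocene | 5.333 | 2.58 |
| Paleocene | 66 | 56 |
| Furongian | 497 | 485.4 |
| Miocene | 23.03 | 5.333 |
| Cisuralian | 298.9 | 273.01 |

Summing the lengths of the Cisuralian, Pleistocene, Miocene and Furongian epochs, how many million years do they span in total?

Duration is start − end for each: (298.9 − 273.01) + (2.58 − 0.0117) + (23.03 − 5.333) + (497 − 485.4).
That is 25.89 + 2.5683 + 17.697 + 11.6, which totals 57.7553 million years.

57.7553 million years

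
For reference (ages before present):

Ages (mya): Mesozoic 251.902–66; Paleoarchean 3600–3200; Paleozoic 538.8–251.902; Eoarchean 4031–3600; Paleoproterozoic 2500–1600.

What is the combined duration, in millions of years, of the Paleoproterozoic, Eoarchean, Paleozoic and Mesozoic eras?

Each duration: Paleoproterozoic = 900; Eoarchean = 431; Paleozoic = 286.898; Mesozoic = 185.902.
Sum: 900 + 431 + 286.898 + 185.902 = 1803.8 Myr.

1803.8 million years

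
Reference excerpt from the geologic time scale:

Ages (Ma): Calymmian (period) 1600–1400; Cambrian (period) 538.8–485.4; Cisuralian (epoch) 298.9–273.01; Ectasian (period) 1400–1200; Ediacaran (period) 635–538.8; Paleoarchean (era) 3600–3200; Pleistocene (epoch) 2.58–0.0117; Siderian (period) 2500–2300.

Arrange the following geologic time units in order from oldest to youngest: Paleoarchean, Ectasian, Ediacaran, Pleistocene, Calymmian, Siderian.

Sorting by start age (descending Ma, since larger Ma = older): Paleoarchean began 3600, Siderian began 2500, Calymmian began 1600, Ectasian began 1400, Ediacaran began 635, Pleistocene began 2.58.

Paleoarchean → Siderian → Calymmian → Ectasian → Ediacaran → Pleistocene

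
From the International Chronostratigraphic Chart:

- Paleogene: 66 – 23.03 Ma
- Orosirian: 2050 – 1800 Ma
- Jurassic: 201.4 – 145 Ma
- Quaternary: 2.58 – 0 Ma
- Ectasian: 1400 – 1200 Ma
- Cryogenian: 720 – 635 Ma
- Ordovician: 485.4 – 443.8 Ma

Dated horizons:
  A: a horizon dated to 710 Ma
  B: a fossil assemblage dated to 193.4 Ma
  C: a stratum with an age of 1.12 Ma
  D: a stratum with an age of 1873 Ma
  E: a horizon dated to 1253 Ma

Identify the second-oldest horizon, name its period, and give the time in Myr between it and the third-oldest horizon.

E, in the Ectasian; 543 million years to A

Sorted oldest-first by Ma: D (1873), E (1253), A (710), B (193.4), C (1.12).
The second oldest is E at 1253 Ma, which lies in 1400–1200 Ma: the Ectasian.
The third oldest is A at 710 Ma; separation = |1253 − 710| = 543 Myr.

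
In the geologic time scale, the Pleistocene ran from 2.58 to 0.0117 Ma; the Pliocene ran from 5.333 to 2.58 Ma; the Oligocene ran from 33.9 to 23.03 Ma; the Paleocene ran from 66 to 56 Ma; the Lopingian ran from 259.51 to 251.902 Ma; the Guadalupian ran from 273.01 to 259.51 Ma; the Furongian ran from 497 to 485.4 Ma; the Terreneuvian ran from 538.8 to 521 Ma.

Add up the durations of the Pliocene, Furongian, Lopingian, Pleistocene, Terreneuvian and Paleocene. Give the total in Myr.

Each duration: Pliocene = 2.753; Furongian = 11.6; Lopingian = 7.608; Pleistocene = 2.5683; Terreneuvian = 17.8; Paleocene = 10.
Sum: 2.753 + 11.6 + 7.608 + 2.5683 + 17.8 + 10 = 52.3293 Myr.

52.3293 million years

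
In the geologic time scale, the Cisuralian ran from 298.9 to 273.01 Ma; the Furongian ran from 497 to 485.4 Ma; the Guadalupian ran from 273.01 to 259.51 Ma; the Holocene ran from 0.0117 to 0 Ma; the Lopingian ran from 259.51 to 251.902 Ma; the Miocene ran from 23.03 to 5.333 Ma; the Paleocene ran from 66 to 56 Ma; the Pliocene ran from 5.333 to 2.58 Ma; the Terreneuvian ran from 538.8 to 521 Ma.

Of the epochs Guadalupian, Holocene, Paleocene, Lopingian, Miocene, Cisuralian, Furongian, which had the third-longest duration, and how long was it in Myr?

Durations: Guadalupian 13.5; Holocene 0.0117; Paleocene 10; Lopingian 7.608; Miocene 17.697; Cisuralian 25.89; Furongian 11.6 Myr.
Sorted longest-first: Cisuralian (25.89), Miocene (17.697), Guadalupian (13.5), Furongian (11.6), Paleocene (10), Lopingian (7.608), Holocene (0.0117).
The third longest is Guadalupian at 13.5 Myr.

Guadalupian, 13.5 million years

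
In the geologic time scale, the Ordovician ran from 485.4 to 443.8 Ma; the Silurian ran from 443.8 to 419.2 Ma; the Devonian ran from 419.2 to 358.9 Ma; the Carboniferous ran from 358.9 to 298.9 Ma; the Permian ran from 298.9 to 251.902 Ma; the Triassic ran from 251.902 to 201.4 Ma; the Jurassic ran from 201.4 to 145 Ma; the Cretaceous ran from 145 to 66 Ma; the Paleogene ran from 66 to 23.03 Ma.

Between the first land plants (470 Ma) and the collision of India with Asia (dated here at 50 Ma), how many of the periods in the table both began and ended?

7

470 Ma sits inside the Ordovician (485.4–443.8) and 50 Ma inside the Paleogene (66–23.03); neither of those is wholly between the two dates.
The listed periods lying completely between them are Silurian, Devonian, Carboniferous, Permian, Triassic, Jurassic, Cretaceous — 7 in all.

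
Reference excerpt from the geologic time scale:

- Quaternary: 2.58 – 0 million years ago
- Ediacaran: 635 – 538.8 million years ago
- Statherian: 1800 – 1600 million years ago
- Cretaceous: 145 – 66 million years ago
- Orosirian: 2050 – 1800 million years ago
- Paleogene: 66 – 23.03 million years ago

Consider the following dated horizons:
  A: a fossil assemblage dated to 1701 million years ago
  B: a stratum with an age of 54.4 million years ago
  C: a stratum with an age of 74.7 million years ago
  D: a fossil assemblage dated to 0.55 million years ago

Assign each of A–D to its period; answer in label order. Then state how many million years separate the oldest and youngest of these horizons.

Match each age against the start–end ranges in the excerpt: A = 1701 Ma → Statherian (1800–1600); B = 54.4 Ma → Paleogene (66–23.03); C = 74.7 Ma → Cretaceous (145–66); D = 0.55 Ma → Quaternary (2.58–0).
The largest age is 1701 Ma and the smallest is 0.55 Ma; their difference is 1700.45 Myr.

A — Statherian; B — Paleogene; C — Cretaceous; D — Quaternary; span 1700.45 million years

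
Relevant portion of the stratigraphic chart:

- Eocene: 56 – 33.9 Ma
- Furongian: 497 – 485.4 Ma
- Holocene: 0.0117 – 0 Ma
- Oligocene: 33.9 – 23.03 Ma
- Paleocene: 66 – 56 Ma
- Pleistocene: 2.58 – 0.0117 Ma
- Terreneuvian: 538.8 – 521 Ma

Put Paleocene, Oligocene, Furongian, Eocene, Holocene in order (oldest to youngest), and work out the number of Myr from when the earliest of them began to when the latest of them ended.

Furongian, Paleocene, Eocene, Oligocene, Holocene; total span 497 Myr

From the excerpt: Paleocene 66–56; Oligocene 33.9–23.03; Furongian 497–485.4; Eocene 56–33.9; Holocene 0.0117–0 (Ma).
Larger Ma is earlier, so the oldest is Furongian and the youngest is Holocene; oldest to youngest: Furongian, Paleocene, Eocene, Oligocene, Holocene.
Oldest start 497 minus youngest end 0 gives 497 Myr overall.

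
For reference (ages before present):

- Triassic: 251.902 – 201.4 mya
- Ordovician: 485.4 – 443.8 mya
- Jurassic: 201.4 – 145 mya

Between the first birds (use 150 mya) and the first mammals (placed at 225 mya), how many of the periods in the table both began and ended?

0

Checking each listed span, none has both start < 225 Ma and end > 150 Ma — every period straddles one of the two dates or lies outside them — so the count is 0.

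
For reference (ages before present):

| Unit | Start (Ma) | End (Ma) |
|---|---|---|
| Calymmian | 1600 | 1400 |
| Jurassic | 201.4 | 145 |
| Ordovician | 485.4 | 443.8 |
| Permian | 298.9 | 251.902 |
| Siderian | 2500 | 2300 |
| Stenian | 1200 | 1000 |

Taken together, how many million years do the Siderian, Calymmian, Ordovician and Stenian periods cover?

641.6 million years

Duration is start − end for each: (2500 − 2300) + (1600 − 1400) + (485.4 − 443.8) + (1200 − 1000).
That is 200 + 200 + 41.6 + 200, which totals 641.6 million years.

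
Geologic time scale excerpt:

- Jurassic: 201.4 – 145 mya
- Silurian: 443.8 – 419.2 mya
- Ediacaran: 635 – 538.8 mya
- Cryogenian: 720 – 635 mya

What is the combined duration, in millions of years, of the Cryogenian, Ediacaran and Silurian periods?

205.8 million years

Duration is start − end for each: (720 − 635) + (635 − 538.8) + (443.8 − 419.2).
That is 85 + 96.2 + 24.6, which totals 205.8 million years.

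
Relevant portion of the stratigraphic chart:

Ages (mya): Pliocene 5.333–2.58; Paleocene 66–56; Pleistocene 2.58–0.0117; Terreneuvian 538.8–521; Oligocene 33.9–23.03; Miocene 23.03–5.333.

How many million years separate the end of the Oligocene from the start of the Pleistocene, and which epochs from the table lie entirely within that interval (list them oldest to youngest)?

20.45 million years; Miocene, Pliocene

The Oligocene closes at 23.03 Ma and the Pleistocene opens at 2.58 Ma, so the interval is 23.03 − 2.58 = 20.45 Myr.
An epoch fits inside if it starts at or after 23.03 Ma and ends at or before 2.58 Ma; oldest first that gives Miocene, Pliocene.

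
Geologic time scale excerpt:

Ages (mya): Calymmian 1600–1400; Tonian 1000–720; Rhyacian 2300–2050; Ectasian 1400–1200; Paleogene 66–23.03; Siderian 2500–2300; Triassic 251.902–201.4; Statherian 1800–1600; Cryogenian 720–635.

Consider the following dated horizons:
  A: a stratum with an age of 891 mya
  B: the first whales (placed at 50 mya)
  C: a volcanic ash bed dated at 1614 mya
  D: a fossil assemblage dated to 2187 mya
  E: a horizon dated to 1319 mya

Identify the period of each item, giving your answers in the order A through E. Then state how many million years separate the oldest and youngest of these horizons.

A: 891 Ma lies in 1000–720 Ma, so Tonian.
B: 50 Ma lies in 66–23.03 Ma, so Paleogene.
C: 1614 Ma lies in 1800–1600 Ma, so Statherian.
D: 2187 Ma lies in 2300–2050 Ma, so Rhyacian.
E: 1319 Ma lies in 1400–1200 Ma, so Ectasian.
Oldest = 2187 Ma, youngest = 50 Ma → span 2137 Myr.

A — Tonian; B — Paleogene; C — Statherian; D — Rhyacian; E — Ectasian; span 2137 million years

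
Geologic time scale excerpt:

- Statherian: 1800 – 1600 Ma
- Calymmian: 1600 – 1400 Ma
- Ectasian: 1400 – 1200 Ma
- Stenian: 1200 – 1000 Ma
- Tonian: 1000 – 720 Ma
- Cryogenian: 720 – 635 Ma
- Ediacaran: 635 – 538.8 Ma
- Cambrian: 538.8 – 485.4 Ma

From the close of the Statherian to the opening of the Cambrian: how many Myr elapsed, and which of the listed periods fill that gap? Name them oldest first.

1061.2 million years; Calymmian, Ectasian, Stenian, Tonian, Cryogenian, Ediacaran

The Statherian closes at 1600 Ma and the Cambrian opens at 538.8 Ma, so the interval is 1600 − 538.8 = 1061.2 Myr.
A period fits inside if it starts at or after 1600 Ma and ends at or before 538.8 Ma; oldest first that gives Calymmian, Ectasian, Stenian, Tonian, Cryogenian, Ediacaran.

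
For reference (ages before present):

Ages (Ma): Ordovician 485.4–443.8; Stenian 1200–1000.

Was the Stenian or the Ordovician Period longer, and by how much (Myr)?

Stenian, by 158.4 million years

Stenian: 1200 − 1000 = 200 Myr.
Ordovician: 485.4 − 443.8 = 41.6 Myr.
Difference: 200 − 41.6 = 158.4 Myr, so the Stenian was longer.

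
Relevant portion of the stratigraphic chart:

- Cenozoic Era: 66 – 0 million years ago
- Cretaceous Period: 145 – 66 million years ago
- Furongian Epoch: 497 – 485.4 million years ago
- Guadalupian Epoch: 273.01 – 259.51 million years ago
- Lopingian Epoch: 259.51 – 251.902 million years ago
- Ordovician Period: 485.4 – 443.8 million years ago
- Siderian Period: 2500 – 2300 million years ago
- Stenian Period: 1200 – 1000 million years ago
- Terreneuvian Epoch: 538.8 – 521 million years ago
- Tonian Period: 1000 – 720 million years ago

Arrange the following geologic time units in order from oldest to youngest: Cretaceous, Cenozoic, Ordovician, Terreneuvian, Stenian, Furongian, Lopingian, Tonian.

Read off each span (Ma): Cretaceous 145–66; Cenozoic 66–0; Ordovician 485.4–443.8; Terreneuvian 538.8–521; Stenian 1200–1000; Furongian 497–485.4; Lopingian 259.51–251.902; Tonian 1000–720.
Larger Ma is older, so oldest→youngest is Stenian, Tonian, Terreneuvian, Furongian, Ordovician, Lopingian, Cretaceous, Cenozoic.

Stenian, Tonian, Terreneuvian, Furongian, Ordovician, Lopingian, Cretaceous, Cenozoic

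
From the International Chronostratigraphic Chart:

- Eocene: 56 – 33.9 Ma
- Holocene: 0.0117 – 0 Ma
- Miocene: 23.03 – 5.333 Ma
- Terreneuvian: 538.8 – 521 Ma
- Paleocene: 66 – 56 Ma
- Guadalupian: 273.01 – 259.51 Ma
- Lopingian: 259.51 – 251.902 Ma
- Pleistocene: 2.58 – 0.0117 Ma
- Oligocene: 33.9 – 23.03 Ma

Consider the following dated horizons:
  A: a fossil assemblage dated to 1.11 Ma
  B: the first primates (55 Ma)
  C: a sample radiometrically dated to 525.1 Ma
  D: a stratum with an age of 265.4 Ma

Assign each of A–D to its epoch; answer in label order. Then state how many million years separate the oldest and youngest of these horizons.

A: 1.11 Ma lies in 2.58–0.0117 Ma, so Pleistocene.
B: 55 Ma lies in 56–33.9 Ma, so Eocene.
C: 525.1 Ma lies in 538.8–521 Ma, so Terreneuvian.
D: 265.4 Ma lies in 273.01–259.51 Ma, so Guadalupian.
Oldest = 525.1 Ma, youngest = 1.11 Ma → span 523.99 Myr.

A — Pleistocene; B — Eocene; C — Terreneuvian; D — Guadalupian; span 523.99 million years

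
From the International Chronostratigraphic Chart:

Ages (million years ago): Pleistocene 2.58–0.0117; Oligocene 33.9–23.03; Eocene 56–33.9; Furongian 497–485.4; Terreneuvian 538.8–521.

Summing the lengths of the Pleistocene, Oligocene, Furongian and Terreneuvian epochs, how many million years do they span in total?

42.8383 million years

Each duration: Pleistocene = 2.5683; Oligocene = 10.87; Furongian = 11.6; Terreneuvian = 17.8.
Sum: 2.5683 + 10.87 + 11.6 + 17.8 = 42.8383 Myr.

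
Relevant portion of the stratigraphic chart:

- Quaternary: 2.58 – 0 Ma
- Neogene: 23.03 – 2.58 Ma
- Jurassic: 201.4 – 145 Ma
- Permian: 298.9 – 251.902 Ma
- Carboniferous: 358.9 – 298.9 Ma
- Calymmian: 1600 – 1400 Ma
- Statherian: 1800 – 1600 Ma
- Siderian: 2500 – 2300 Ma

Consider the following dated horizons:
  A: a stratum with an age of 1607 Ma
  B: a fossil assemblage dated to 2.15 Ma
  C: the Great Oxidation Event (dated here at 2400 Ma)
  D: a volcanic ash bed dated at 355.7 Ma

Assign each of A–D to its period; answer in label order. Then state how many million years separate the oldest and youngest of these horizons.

A — Statherian; B — Quaternary; C — Siderian; D — Carboniferous; span 2397.85 million years

A: 1607 Ma lies in 1800–1600 Ma, so Statherian.
B: 2.15 Ma lies in 2.58–0 Ma, so Quaternary.
C: 2400 Ma lies in 2500–2300 Ma, so Siderian.
D: 355.7 Ma lies in 358.9–298.9 Ma, so Carboniferous.
Oldest = 2400 Ma, youngest = 2.15 Ma → span 2397.85 Myr.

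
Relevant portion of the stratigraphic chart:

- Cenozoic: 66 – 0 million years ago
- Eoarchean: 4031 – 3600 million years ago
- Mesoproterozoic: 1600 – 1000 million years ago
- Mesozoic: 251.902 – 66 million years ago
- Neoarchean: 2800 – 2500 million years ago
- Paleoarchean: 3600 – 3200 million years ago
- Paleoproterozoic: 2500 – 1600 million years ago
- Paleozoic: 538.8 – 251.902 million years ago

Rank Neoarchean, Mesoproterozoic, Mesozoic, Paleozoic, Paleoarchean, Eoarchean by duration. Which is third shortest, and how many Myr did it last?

Start − end for each: Neoarchean 2800 − 2500 = 300; Mesoproterozoic 1600 − 1000 = 600; Mesozoic 251.902 − 66 = 185.902; Paleozoic 538.8 − 251.902 = 286.898; Paleoarchean 3600 − 3200 = 400; Eoarchean 4031 − 3600 = 431.
Ranking these from shortest: Mesozoic < Paleozoic < Neoarchean < Paleoarchean < Eoarchean < Mesoproterozoic.
Position 3 in that ranking is Neoarchean, which lasted 300 Myr.

Neoarchean, 300 million years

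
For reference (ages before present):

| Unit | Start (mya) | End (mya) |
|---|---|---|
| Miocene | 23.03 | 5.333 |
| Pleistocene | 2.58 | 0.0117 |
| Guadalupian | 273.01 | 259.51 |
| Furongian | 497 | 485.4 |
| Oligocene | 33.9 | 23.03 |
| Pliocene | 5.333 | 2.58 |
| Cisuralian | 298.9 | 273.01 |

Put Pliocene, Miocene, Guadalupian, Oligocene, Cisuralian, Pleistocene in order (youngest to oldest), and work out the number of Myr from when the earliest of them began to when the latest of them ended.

Pleistocene → Pliocene → Miocene → Oligocene → Guadalupian → Cisuralian; total span 298.8883 Myr

Start ages (Ma): Cisuralian 298.9, Guadalupian 273.01, Oligocene 33.9, Miocene 23.03, Pliocene 5.333, Pleistocene 2.58.
Ordered youngest to oldest: Pleistocene, Pliocene, Miocene, Oligocene, Guadalupian, Cisuralian.
Span = 298.9 − 0.0117 = 298.8883 Myr.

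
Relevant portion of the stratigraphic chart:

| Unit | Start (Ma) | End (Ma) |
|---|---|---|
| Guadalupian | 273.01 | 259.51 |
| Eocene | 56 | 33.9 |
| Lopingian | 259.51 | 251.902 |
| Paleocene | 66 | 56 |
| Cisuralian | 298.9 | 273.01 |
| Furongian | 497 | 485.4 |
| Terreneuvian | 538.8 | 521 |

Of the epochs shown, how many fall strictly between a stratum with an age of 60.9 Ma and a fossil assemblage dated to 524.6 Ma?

4

The older date is 524.6 Ma and the younger is 60.9 Ma.
Epochs with start < 524.6 and end > 60.9 Ma: Furongian (497–485.4), Cisuralian (298.9–273.01), Guadalupian (273.01–259.51), Lopingian (259.51–251.902).
That is 4 complete epochs.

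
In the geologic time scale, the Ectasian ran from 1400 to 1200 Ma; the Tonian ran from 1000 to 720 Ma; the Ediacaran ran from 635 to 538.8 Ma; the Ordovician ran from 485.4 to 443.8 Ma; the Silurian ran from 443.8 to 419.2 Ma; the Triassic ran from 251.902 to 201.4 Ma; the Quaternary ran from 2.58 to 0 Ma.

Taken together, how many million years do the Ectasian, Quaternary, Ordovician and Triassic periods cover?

Each duration: Ectasian = 200; Quaternary = 2.58; Ordovician = 41.6; Triassic = 50.502.
Sum: 200 + 2.58 + 41.6 + 50.502 = 294.682 Myr.

294.682 million years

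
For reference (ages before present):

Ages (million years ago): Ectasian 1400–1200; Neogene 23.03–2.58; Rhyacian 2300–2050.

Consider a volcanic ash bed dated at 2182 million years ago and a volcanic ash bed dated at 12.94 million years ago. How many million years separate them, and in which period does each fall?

2169.06 million years apart; the first in the Rhyacian, the second in the Neogene

Elapsed time: 2182 − 12.94 = 2169.06 Myr.
2182 Ma lies within 2300–2050 Ma: Rhyacian.
12.94 Ma lies within 23.03–2.58 Ma: Neogene.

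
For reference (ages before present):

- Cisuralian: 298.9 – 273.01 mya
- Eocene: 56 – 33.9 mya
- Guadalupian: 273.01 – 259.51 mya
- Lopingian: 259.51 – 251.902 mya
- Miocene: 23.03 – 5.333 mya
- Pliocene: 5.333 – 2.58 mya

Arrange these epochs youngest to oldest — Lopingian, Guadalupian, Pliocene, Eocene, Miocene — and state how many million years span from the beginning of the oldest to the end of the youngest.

Pliocene → Miocene → Eocene → Lopingian → Guadalupian; total span 270.43 Myr

Start ages (Ma): Guadalupian 273.01, Lopingian 259.51, Eocene 56, Miocene 23.03, Pliocene 5.333.
Ordered youngest to oldest: Pliocene, Miocene, Eocene, Lopingian, Guadalupian.
Span = 273.01 − 2.58 = 270.43 Myr.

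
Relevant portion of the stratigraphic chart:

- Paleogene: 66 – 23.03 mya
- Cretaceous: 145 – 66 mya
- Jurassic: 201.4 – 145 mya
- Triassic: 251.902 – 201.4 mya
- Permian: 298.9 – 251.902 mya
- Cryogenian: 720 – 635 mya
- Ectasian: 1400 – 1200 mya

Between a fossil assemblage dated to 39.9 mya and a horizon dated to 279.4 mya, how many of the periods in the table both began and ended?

279.4 Ma sits inside the Permian (298.9–251.902) and 39.9 Ma inside the Paleogene (66–23.03); neither of those is wholly between the two dates.
The listed periods lying completely between them are Triassic, Jurassic, Cretaceous — 3 in all.

3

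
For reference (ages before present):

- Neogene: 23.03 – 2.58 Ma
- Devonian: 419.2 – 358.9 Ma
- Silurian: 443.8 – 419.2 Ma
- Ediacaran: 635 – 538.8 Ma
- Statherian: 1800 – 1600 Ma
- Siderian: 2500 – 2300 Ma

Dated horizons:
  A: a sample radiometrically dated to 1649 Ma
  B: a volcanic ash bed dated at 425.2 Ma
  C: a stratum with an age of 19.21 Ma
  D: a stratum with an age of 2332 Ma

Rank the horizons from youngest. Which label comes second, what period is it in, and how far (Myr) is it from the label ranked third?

B, in the Silurian; 1223.8 million years to A

Sorted youngest-first by Ma: C (19.21), B (425.2), A (1649), D (2332).
The second youngest is B at 425.2 Ma, which lies in 443.8–419.2 Ma: the Silurian.
The third youngest is A at 1649 Ma; separation = |425.2 − 1649| = 1223.8 Myr.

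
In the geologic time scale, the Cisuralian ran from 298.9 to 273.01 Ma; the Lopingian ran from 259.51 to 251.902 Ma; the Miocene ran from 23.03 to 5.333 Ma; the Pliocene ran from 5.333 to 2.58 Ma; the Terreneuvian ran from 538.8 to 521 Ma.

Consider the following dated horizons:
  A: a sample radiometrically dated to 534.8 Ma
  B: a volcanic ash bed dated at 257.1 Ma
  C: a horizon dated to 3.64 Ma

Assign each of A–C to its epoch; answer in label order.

A: 534.8 Ma lies in 538.8–521 Ma, so Terreneuvian.
B: 257.1 Ma lies in 259.51–251.902 Ma, so Lopingian.
C: 3.64 Ma lies in 5.333–2.58 Ma, so Pliocene.

A — Terreneuvian; B — Lopingian; C — Pliocene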